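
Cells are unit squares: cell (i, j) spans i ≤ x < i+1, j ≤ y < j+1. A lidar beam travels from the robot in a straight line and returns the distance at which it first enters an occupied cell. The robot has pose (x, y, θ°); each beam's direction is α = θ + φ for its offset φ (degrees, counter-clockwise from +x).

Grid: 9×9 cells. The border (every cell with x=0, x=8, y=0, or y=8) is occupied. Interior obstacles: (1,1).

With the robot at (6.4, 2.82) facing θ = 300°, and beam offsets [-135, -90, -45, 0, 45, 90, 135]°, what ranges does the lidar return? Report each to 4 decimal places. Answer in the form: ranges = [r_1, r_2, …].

beam 1: φ=-135°, α=165°
  cosα=-0.9659 sinα=0.2588 | (6,2) | tMaxX 0.4141 tMaxY 0.6955 | tΔX 1.0353 tΔY 3.8637
    t=0.4141 [x] (5,2)
    t=0.6955 [y] (5,3)
    t=1.4494 [x] (4,3)
    t=2.4847 [x] (3,3)
    t=3.5199 [x] (2,3)
    t=4.5552 [x] (1,3)
    t=4.5592 [y] (1,4)
    t=5.5905 [x] (0,4) — stop
  → r_1 = 5.5905
beam 2: φ=-90°, α=210°
  cosα=-0.8660 sinα=-0.5000 | (6,2) | tMaxX 0.4619 tMaxY 1.6400 | tΔX 1.1547 tΔY 2.0000
    t=0.4619 [x] (5,2)
    t=1.6166 [x] (4,2)
    t=1.6400 [y] (4,1)
    t=2.7713 [x] (3,1)
    t=3.6400 [y] (3,0) — stop
  → r_2 = 3.6400
beam 3: φ=-45°, α=255°
  cosα=-0.2588 sinα=-0.9659 | (6,2) | tMaxX 1.5455 tMaxY 0.8489 | tΔX 3.8637 tΔY 1.0353
    t=0.8489 [y] (6,1)
    t=1.5455 [x] (5,1)
    t=1.8842 [y] (5,0) — stop
  → r_3 = 1.8842
beam 4: φ=0°, α=300°
  cosα=0.5000 sinα=-0.8660 | (6,2) | tMaxX 1.2000 tMaxY 0.9469 | tΔX 2.0000 tΔY 1.1547
    t=0.9469 [y] (6,1)
    t=1.2000 [x] (7,1)
    t=2.1016 [y] (7,0) — stop
  → r_4 = 2.1016
beam 5: φ=45°, α=345°
  cosα=0.9659 sinα=-0.2588 | (6,2) | tMaxX 0.6212 tMaxY 3.1682 | tΔX 1.0353 tΔY 3.8637
    t=0.6212 [x] (7,2)
    t=1.6564 [x] (8,2) — stop
  → r_5 = 1.6564
beam 6: φ=90°, α=30°
  cosα=0.8660 sinα=0.5000 | (6,2) | tMaxX 0.6928 tMaxY 0.3600 | tΔX 1.1547 tΔY 2.0000
    t=0.3600 [y] (6,3)
    t=0.6928 [x] (7,3)
    t=1.8475 [x] (8,3) — stop
  → r_6 = 1.8475
beam 7: φ=135°, α=75°
  cosα=0.2588 sinα=0.9659 | (6,2) | tMaxX 2.3182 tMaxY 0.1863 | tΔX 3.8637 tΔY 1.0353
    t=0.1863 [y] (6,3)
    t=1.2216 [y] (6,4)
    t=2.2569 [y] (6,5)
    t=2.3182 [x] (7,5)
    t=3.2922 [y] (7,6)
    t=4.3275 [y] (7,7)
    t=5.3627 [y] (7,8) — stop
  → r_7 = 5.3627

ranges = [5.5905, 3.6400, 1.8842, 2.1016, 1.6564, 1.8475, 5.3627]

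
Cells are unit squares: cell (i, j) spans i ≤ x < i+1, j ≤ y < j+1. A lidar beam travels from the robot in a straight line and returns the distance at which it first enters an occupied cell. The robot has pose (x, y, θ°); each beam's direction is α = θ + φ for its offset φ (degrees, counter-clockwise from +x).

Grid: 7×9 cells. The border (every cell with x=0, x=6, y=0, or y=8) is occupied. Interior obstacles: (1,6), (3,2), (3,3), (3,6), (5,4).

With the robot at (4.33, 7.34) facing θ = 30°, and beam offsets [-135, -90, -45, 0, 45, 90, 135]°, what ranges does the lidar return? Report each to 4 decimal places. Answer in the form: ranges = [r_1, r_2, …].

ranges = [1.2750, 2.7020, 1.7289, 1.3200, 0.6833, 0.7621, 2.5500]

beam 1: φ=-135°, α=255°
  direction (-0.2588, -0.9659); cell (4,7); t to first gridline: x 1.2750, y 0.3520 (then +3.8637 / +1.0353)
    (4,6) via y @ 0.3520
    (3,6) via x @ 1.2750  # hit
  → r_1 = 1.2750
beam 2: φ=-90°, α=300°
  direction (0.5000, -0.8660); cell (4,7); t to first gridline: x 1.3400, y 0.3926 (then +2.0000 / +1.1547)
    (4,6) via y @ 0.3926
    (5,6) via x @ 1.3400
    (5,5) via y @ 1.5473
    (5,4) via y @ 2.7020  # hit
  → r_2 = 2.7020
beam 3: φ=-45°, α=345°
  direction (0.9659, -0.2588); cell (4,7); t to first gridline: x 0.6936, y 1.3137 (then +1.0353 / +3.8637)
    (5,7) via x @ 0.6936
    (5,6) via y @ 1.3137
    (6,6) via x @ 1.7289  # hit
  → r_3 = 1.7289
beam 4: φ=0°, α=30°
  direction (0.8660, 0.5000); cell (4,7); t to first gridline: x 0.7736, y 1.3200 (then +1.1547 / +2.0000)
    (5,7) via x @ 0.7736
    (5,8) via y @ 1.3200  # hit
  → r_4 = 1.3200
beam 5: φ=45°, α=75°
  direction (0.2588, 0.9659); cell (4,7); t to first gridline: x 2.5887, y 0.6833 (then +3.8637 / +1.0353)
    (4,8) via y @ 0.6833  # hit
  → r_5 = 0.6833
beam 6: φ=90°, α=120°
  direction (-0.5000, 0.8660); cell (4,7); t to first gridline: x 0.6600, y 0.7621 (then +2.0000 / +1.1547)
    (3,7) via x @ 0.6600
    (3,8) via y @ 0.7621  # hit
  → r_6 = 0.7621
beam 7: φ=135°, α=165°
  direction (-0.9659, 0.2588); cell (4,7); t to first gridline: x 0.3416, y 2.5500 (then +1.0353 / +3.8637)
    (3,7) via x @ 0.3416
    (2,7) via x @ 1.3769
    (1,7) via x @ 2.4122
    (1,8) via y @ 2.5500  # hit
  → r_7 = 2.5500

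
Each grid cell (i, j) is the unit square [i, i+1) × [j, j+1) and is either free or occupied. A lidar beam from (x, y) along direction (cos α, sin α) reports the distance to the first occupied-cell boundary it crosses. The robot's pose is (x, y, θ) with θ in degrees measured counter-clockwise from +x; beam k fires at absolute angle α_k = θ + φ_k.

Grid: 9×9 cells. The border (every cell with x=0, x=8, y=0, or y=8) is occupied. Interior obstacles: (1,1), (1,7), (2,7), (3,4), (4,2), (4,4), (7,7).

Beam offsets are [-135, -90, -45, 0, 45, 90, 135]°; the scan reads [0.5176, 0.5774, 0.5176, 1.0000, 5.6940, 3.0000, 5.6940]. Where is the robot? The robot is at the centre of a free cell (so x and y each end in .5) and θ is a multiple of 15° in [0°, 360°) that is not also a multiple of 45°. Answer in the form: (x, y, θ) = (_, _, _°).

Enumerate (i+0.5, j+0.5, θ) over the 42 free cells and 16 admissible headings. For each, cast all 7 beams and compare to the given ranges.
  (6.5, 3.5, 285°): beam 1 = 1.7321 ≠ 0.5176 ✗
  (4.5, 6.5, 105°): beam 1 = 4.0415 ≠ 0.5176 ✗
  (5.5, 1.5, 120°): beam 1 = 1.9319 ≠ 0.5176 ✗
  (4.5, 1.5, 105°): beam 1 = 1.0000 ≠ 0.5176 ✗
  (4.5, 5.5, 345°): beam 1 = 1.0000 ≠ 0.5176 ✗
  …
  (1.5, 6.5, 240°): r_1=0.5176, r_2=0.5774, r_3=0.5176, r_4=1.0000, r_5=5.6940, r_6=3.0000, r_7=5.6940 — all match ✓
Unique over the lattice → pose = (1.5, 6.5, 240°).

(x, y, θ) = (1.5, 6.5, 240°)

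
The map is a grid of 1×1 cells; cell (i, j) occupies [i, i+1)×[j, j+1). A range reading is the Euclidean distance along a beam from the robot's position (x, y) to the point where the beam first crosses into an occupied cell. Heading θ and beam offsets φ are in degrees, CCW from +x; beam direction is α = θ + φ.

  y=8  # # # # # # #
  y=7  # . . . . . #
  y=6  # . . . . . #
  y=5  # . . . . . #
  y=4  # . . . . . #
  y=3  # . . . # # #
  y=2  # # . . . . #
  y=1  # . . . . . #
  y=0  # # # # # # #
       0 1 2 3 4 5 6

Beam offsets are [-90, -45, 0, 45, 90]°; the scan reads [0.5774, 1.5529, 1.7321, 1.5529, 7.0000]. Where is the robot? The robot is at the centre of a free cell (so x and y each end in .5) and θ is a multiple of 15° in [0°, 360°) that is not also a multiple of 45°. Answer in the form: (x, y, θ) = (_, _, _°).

(x, y, θ) = (4.5, 1.5, 30°)

The pose lattice has 32·16 = 512 candidates. Test each by forward raycasting.
  (2.5, 3.5, 210°): beam 1 = 3.0000 ≠ 0.5774 ✗
  (2.5, 5.5, 105°): beam 1 = 3.6235 ≠ 0.5774 ✗
  (1.5, 3.5, 240°): beam 2 = 0.5176 ≠ 1.5529 ✗
  …
  (4.5, 1.5, 30°): r_1=0.5774, r_2=1.5529, r_3=1.7321, r_4=1.5529, r_5=7.0000 — all match ✓
No second candidate reproduces the full scan.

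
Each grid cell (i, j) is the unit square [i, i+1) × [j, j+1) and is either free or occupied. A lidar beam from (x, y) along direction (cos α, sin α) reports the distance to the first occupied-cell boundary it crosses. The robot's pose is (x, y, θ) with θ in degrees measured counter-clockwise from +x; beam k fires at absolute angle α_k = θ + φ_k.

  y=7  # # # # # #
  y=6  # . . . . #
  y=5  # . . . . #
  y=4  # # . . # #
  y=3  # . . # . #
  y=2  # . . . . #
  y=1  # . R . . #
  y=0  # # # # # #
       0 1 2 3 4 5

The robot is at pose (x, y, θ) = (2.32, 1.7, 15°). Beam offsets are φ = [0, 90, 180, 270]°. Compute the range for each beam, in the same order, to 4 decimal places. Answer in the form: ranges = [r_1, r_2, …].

ranges = [2.7745, 2.3811, 1.3666, 0.7247]

beam 1: φ=0°, α=15°
  dir = (cos 15°, sin 15°) = (0.9659, 0.2588); from cell (2,1)
  next x-line at t=0.7040, next y-line at t=1.1591; Δt_x=1.0353, Δt_y=3.8637
    x: enter (3,1) at t=0.7040
    y: enter (3,2) at t=1.1591
    x: enter (4,2) at t=1.7393
    x: enter (5,2) at t=2.7745 ← occupied
  → r_1 = 2.7745
beam 2: φ=90°, α=105°
  dir = (cos 105°, sin 105°) = (-0.2588, 0.9659); from cell (2,1)
  next x-line at t=1.2364, next y-line at t=0.3106; Δt_x=3.8637, Δt_y=1.0353
    y: enter (2,2) at t=0.3106
    x: enter (1,2) at t=1.2364
    y: enter (1,3) at t=1.3459
    y: enter (1,4) at t=2.3811 ← occupied
  → r_2 = 2.3811
beam 3: φ=180°, α=195°
  dir = (cos 195°, sin 195°) = (-0.9659, -0.2588); from cell (2,1)
  next x-line at t=0.3313, next y-line at t=2.7046; Δt_x=1.0353, Δt_y=3.8637
    x: enter (1,1) at t=0.3313
    x: enter (0,1) at t=1.3666 ← occupied
  → r_3 = 1.3666
beam 4: φ=270°, α=285°
  dir = (cos 285°, sin 285°) = (0.2588, -0.9659); from cell (2,1)
  next x-line at t=2.6273, next y-line at t=0.7247; Δt_x=3.8637, Δt_y=1.0353
    y: enter (2,0) at t=0.7247 ← occupied
  → r_4 = 0.7247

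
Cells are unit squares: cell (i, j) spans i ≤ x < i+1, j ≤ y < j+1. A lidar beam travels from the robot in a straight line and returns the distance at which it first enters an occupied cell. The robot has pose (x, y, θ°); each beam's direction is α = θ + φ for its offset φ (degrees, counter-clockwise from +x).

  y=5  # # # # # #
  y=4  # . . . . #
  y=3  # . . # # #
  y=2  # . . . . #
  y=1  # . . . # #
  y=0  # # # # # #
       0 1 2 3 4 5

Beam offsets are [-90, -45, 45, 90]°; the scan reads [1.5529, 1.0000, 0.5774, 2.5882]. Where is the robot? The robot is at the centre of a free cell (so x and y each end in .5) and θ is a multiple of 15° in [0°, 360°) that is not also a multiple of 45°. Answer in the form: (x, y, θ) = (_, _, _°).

Candidates: 13 free-cell centres × 16 headings = 208 poses. Raycast each; keep the one whose scan matches to 4 dp.
  (2.5, 2.5, 165°): beam 1 = 2.5882 ≠ 1.5529 ✗
  (4.5, 4.5, 75°): beam 1 = 0.5176 ≠ 1.5529 ✗
  (4.5, 2.5, 150°): beam 1 = 0.5774 ≠ 1.5529 ✗
  (2.5, 1.5, 195°): beam 1 = 3.6235 ≠ 1.5529 ✗
  …
  (3.5, 2.5, 75°): r_1=1.5529, r_2=1.0000, r_3=0.5774, r_4=2.5882 — all match ✓
Unique over the lattice → pose = (3.5, 2.5, 75°).

(x, y, θ) = (3.5, 2.5, 75°)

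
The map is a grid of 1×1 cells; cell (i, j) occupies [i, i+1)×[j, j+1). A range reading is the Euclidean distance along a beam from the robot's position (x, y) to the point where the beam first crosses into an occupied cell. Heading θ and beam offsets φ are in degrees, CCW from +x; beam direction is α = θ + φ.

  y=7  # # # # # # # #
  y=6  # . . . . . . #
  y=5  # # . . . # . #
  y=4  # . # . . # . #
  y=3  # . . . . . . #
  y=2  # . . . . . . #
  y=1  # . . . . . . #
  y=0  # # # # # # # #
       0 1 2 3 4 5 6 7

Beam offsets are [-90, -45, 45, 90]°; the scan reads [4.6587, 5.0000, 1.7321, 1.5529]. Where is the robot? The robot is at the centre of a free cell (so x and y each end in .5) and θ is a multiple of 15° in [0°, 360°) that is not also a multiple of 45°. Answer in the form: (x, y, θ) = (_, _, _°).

Candidates: 32 free-cell centres × 16 headings = 512 poses. Raycast each; keep the one whose scan matches to 4 dp.
  (5.5, 6.5, 240°): beam 1 = 1.0000 ≠ 4.6587 ✗
  (4.5, 1.5, 15°): beam 1 = 0.5176 ≠ 4.6587 ✗
  (4.5, 4.5, 345°): beam 1 = 3.6235 ≠ 4.6587 ✗
  …
  (2.5, 1.5, 105°): r_1=4.6587, r_2=5.0000, r_3=1.7321, r_4=1.5529 — all match ✓
Unique over the lattice → pose = (2.5, 1.5, 105°).

(x, y, θ) = (2.5, 1.5, 105°)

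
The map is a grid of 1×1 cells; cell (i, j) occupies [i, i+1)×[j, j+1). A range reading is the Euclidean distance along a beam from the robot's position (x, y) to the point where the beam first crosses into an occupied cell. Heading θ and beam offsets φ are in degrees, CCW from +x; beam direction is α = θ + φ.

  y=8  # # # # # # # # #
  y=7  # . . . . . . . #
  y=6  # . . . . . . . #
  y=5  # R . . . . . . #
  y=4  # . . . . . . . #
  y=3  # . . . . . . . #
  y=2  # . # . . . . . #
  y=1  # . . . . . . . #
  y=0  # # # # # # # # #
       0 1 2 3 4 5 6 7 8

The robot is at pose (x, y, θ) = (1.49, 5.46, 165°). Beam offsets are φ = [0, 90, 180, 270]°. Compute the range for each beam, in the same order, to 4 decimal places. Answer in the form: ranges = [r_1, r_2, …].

ranges = [0.5073, 1.8932, 6.7396, 2.6296]

beam 1: φ=0°, α=165°
  cosα=-0.9659 sinα=0.2588 | (1,5) | tMaxX 0.5073 tMaxY 2.0864 | tΔX 1.0353 tΔY 3.8637
    t=0.5073 [x] (0,5) — stop
  → r_1 = 0.5073
beam 2: φ=90°, α=255°
  cosα=-0.2588 sinα=-0.9659 | (1,5) | tMaxX 1.8932 tMaxY 0.4762 | tΔX 3.8637 tΔY 1.0353
    t=0.4762 [y] (1,4)
    t=1.5115 [y] (1,3)
    t=1.8932 [x] (0,3) — stop
  → r_2 = 1.8932
beam 3: φ=180°, α=345°
  cosα=0.9659 sinα=-0.2588 | (1,5) | tMaxX 0.5280 tMaxY 1.7773 | tΔX 1.0353 tΔY 3.8637
    t=0.5280 [x] (2,5)
    t=1.5633 [x] (3,5)
    t=1.7773 [y] (3,4)
    t=2.5985 [x] (4,4)
    t=3.6338 [x] (5,4)
    t=4.6691 [x] (6,4)
    t=5.6410 [y] (6,3)
    t=5.7044 [x] (7,3)
    t=6.7396 [x] (8,3) — stop
  → r_3 = 6.7396
beam 4: φ=270°, α=75°
  cosα=0.2588 sinα=0.9659 | (1,5) | tMaxX 1.9705 tMaxY 0.5590 | tΔX 3.8637 tΔY 1.0353
    t=0.5590 [y] (1,6)
    t=1.5943 [y] (1,7)
    t=1.9705 [x] (2,7)
    t=2.6296 [y] (2,8) — stop
  → r_4 = 2.6296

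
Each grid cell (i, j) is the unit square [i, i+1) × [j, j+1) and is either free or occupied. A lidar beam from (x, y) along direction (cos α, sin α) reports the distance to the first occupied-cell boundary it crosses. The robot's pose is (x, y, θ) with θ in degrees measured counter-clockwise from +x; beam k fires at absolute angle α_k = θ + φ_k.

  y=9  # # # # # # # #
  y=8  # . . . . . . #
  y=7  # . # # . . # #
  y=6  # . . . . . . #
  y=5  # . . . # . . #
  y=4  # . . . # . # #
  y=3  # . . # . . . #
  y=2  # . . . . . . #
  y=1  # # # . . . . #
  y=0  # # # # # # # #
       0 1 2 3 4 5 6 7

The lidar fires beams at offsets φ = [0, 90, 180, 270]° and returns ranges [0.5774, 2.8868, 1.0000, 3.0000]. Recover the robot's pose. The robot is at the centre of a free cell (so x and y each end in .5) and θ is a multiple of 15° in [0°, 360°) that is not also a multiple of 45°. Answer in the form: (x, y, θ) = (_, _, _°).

Candidates: 39 free-cell centres × 16 headings = 624 poses. Raycast each; keep the one whose scan matches to 4 dp.
  (3.5, 6.5, 60°): beam 2 = 1.0000 ≠ 2.8868 ✗
  (6.5, 5.5, 195°): beam 1 = 1.5529 ≠ 0.5774 ✗
  (5.5, 2.5, 300°): beam 1 = 1.7321 ≠ 0.5774 ✗
  (5.5, 6.5, 75°): beam 1 = 2.5882 ≠ 0.5774 ✗
  …
  (3.5, 2.5, 60°): r_1=0.5774, r_2=2.8868, r_3=1.0000, r_4=3.0000 — all match ✓
No second candidate reproduces the full scan.

(x, y, θ) = (3.5, 2.5, 60°)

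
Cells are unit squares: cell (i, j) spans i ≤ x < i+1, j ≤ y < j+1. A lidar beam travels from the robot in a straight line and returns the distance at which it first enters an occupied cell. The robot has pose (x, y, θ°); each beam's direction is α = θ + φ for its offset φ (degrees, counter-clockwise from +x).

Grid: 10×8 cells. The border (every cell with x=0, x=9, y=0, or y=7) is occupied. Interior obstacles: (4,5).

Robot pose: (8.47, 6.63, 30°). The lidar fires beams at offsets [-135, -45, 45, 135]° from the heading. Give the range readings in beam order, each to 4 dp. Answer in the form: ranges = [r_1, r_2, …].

ranges = [5.8286, 0.5487, 0.3831, 1.4296]

beam 1: φ=-135°, α=255°
  dir = (cos 255°, sin 255°) = (-0.2588, -0.9659); from cell (8,6)
  next x-line at t=1.8159, next y-line at t=0.6522; Δt_x=3.8637, Δt_y=1.0353
    y: enter (8,5) at t=0.6522
    y: enter (8,4) at t=1.6875
    x: enter (7,4) at t=1.8159
    y: enter (7,3) at t=2.7228
    y: enter (7,2) at t=3.7581
    y: enter (7,1) at t=4.7933
    x: enter (6,1) at t=5.6796
    y: enter (6,0) at t=5.8286 ← occupied
  → r_1 = 5.8286
beam 2: φ=-45°, α=345°
  dir = (cos 345°, sin 345°) = (0.9659, -0.2588); from cell (8,6)
  next x-line at t=0.5487, next y-line at t=2.4341; Δt_x=1.0353, Δt_y=3.8637
    x: enter (9,6) at t=0.5487 ← occupied
  → r_2 = 0.5487
beam 3: φ=45°, α=75°
  dir = (cos 75°, sin 75°) = (0.2588, 0.9659); from cell (8,6)
  next x-line at t=2.0478, next y-line at t=0.3831; Δt_x=3.8637, Δt_y=1.0353
    y: enter (8,7) at t=0.3831 ← occupied
  → r_3 = 0.3831
beam 4: φ=135°, α=165°
  dir = (cos 165°, sin 165°) = (-0.9659, 0.2588); from cell (8,6)
  next x-line at t=0.4866, next y-line at t=1.4296; Δt_x=1.0353, Δt_y=3.8637
    x: enter (7,6) at t=0.4866
    y: enter (7,7) at t=1.4296 ← occupied
  → r_4 = 1.4296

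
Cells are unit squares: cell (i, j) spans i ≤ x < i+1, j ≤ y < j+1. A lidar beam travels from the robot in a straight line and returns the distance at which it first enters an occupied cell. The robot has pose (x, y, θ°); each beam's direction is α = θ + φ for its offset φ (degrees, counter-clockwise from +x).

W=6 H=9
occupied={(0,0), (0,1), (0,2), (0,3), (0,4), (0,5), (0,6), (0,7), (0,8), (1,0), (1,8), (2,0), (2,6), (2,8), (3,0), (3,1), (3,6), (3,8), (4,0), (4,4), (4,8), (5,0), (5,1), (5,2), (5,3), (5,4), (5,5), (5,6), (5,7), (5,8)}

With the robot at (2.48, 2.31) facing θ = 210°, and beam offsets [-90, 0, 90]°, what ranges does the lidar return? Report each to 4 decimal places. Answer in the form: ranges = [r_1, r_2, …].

beam 1: φ=-90°, α=120°
  dir = (cos 120°, sin 120°) = (-0.5000, 0.8660); from cell (2,2)
  next x-line at t=0.9600, next y-line at t=0.7967; Δt_x=2.0000, Δt_y=1.1547
    y: enter (2,3) at t=0.7967
    x: enter (1,3) at t=0.9600
    y: enter (1,4) at t=1.9514
    x: enter (0,4) at t=2.9600 ← occupied
  → r_1 = 2.9600
beam 2: φ=0°, α=210°
  dir = (cos 210°, sin 210°) = (-0.8660, -0.5000); from cell (2,2)
  next x-line at t=0.5543, next y-line at t=0.6200; Δt_x=1.1547, Δt_y=2.0000
    x: enter (1,2) at t=0.5543
    y: enter (1,1) at t=0.6200
    x: enter (0,1) at t=1.7090 ← occupied
  → r_2 = 1.7090
beam 3: φ=90°, α=300°
  dir = (cos 300°, sin 300°) = (0.5000, -0.8660); from cell (2,2)
  next x-line at t=1.0400, next y-line at t=0.3580; Δt_x=2.0000, Δt_y=1.1547
    y: enter (2,1) at t=0.3580
    x: enter (3,1) at t=1.0400 ← occupied
  → r_3 = 1.0400

ranges = [2.9600, 1.7090, 1.0400]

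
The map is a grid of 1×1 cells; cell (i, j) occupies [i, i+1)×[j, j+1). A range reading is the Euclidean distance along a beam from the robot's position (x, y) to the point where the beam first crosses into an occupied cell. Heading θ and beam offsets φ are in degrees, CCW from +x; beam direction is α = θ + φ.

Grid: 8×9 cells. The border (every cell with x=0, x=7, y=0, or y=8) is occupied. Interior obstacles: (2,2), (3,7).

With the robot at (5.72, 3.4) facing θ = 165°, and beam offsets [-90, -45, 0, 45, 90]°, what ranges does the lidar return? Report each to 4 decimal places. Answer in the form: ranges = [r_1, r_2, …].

beam 1: φ=-90°, α=75°
  direction (0.2588, 0.9659); cell (5,3); t to first gridline: x 1.0818, y 0.6212 (then +3.8637 / +1.0353)
    (5,4) via y @ 0.6212
    (6,4) via x @ 1.0818
    (6,5) via y @ 1.6564
    (6,6) via y @ 2.6917
    (6,7) via y @ 3.7270
    (6,8) via y @ 4.7623  # hit
  → r_1 = 4.7623
beam 2: φ=-45°, α=120°
  direction (-0.5000, 0.8660); cell (5,3); t to first gridline: x 1.4400, y 0.6928 (then +2.0000 / +1.1547)
    (5,4) via y @ 0.6928
    (4,4) via x @ 1.4400
    (4,5) via y @ 1.8475
    (4,6) via y @ 3.0022
    (3,6) via x @ 3.4400
    (3,7) via y @ 4.1569  # hit
  → r_2 = 4.1569
beam 3: φ=0°, α=165°
  direction (-0.9659, 0.2588); cell (5,3); t to first gridline: x 0.7454, y 2.3182 (then +1.0353 / +3.8637)
    (4,3) via x @ 0.7454
    (3,3) via x @ 1.7807
    (3,4) via y @ 2.3182
    (2,4) via x @ 2.8160
    (1,4) via x @ 3.8512
    (0,4) via x @ 4.8865  # hit
  → r_3 = 4.8865
beam 4: φ=45°, α=210°
  direction (-0.8660, -0.5000); cell (5,3); t to first gridline: x 0.8314, y 0.8000 (then +1.1547 / +2.0000)
    (5,2) via y @ 0.8000
    (4,2) via x @ 0.8314
    (3,2) via x @ 1.9861
    (3,1) via y @ 2.8000
    (2,1) via x @ 3.1408
    (1,1) via x @ 4.2955
    (1,0) via y @ 4.8000  # hit
  → r_4 = 4.8000
beam 5: φ=90°, α=255°
  direction (-0.2588, -0.9659); cell (5,3); t to first gridline: x 2.7819, y 0.4141 (then +3.8637 / +1.0353)
    (5,2) via y @ 0.4141
    (5,1) via y @ 1.4494
    (5,0) via y @ 2.4847  # hit
  → r_5 = 2.4847

ranges = [4.7623, 4.1569, 4.8865, 4.8000, 2.4847]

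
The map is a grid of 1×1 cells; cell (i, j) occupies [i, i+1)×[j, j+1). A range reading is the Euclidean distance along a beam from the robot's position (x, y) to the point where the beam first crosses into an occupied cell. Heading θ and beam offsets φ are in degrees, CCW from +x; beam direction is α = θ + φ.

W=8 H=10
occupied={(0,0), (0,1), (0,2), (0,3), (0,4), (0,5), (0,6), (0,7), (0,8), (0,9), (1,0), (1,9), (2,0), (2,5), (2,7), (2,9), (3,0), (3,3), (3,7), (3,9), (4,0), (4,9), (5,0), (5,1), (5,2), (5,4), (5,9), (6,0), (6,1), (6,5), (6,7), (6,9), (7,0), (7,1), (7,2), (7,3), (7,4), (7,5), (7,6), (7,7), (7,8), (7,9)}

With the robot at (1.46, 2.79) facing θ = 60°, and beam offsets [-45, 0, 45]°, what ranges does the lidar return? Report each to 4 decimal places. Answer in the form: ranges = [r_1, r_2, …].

ranges = [1.5943, 2.5519, 1.7773]

beam 1: φ=-45°, α=15°
  direction (0.9659, 0.2588); cell (1,2); t to first gridline: x 0.5590, y 0.8114 (then +1.0353 / +3.8637)
    (2,2) via x @ 0.5590
    (2,3) via y @ 0.8114
    (3,3) via x @ 1.5943  # hit
  → r_1 = 1.5943
beam 2: φ=0°, α=60°
  direction (0.5000, 0.8660); cell (1,2); t to first gridline: x 1.0800, y 0.2425 (then +2.0000 / +1.1547)
    (1,3) via y @ 0.2425
    (2,3) via x @ 1.0800
    (2,4) via y @ 1.3972
    (2,5) via y @ 2.5519  # hit
  → r_2 = 2.5519
beam 3: φ=45°, α=105°
  direction (-0.2588, 0.9659); cell (1,2); t to first gridline: x 1.7773, y 0.2174 (then +3.8637 / +1.0353)
    (1,3) via y @ 0.2174
    (1,4) via y @ 1.2527
    (0,4) via x @ 1.7773  # hit
  → r_3 = 1.7773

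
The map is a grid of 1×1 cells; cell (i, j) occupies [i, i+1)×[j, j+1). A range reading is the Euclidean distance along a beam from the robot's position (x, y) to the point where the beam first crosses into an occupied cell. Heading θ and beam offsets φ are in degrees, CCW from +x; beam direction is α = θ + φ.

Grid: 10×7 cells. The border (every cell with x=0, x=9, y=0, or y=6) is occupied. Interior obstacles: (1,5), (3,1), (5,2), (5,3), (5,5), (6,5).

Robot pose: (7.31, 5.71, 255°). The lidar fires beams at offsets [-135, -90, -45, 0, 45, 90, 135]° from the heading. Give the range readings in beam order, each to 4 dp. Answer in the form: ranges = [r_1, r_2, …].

ranges = [0.3349, 0.3209, 0.3580, 4.8762, 3.3800, 1.7496, 0.5800]

beam 1: φ=-135°, α=120°
  direction (-0.5000, 0.8660); cell (7,5); t to first gridline: x 0.6200, y 0.3349 (then +2.0000 / +1.1547)
    (7,6) via y @ 0.3349  # hit
  → r_1 = 0.3349
beam 2: φ=-90°, α=165°
  direction (-0.9659, 0.2588); cell (7,5); t to first gridline: x 0.3209, y 1.1205 (then +1.0353 / +3.8637)
    (6,5) via x @ 0.3209  # hit
  → r_2 = 0.3209
beam 3: φ=-45°, α=210°
  direction (-0.8660, -0.5000); cell (7,5); t to first gridline: x 0.3580, y 1.4200 (then +1.1547 / +2.0000)
    (6,5) via x @ 0.3580  # hit
  → r_3 = 0.3580
beam 4: φ=0°, α=255°
  direction (-0.2588, -0.9659); cell (7,5); t to first gridline: x 1.1977, y 0.7350 (then +3.8637 / +1.0353)
    (7,4) via y @ 0.7350
    (6,4) via x @ 1.1977
    (6,3) via y @ 1.7703
    (6,2) via y @ 2.8056
    (6,1) via y @ 3.8409
    (6,0) via y @ 4.8762  # hit
  → r_4 = 4.8762
beam 5: φ=45°, α=300°
  direction (0.5000, -0.8660); cell (7,5); t to first gridline: x 1.3800, y 0.8198 (then +2.0000 / +1.1547)
    (7,4) via y @ 0.8198
    (8,4) via x @ 1.3800
    (8,3) via y @ 1.9745
    (8,2) via y @ 3.1292
    (9,2) via x @ 3.3800  # hit
  → r_5 = 3.3800
beam 6: φ=90°, α=345°
  direction (0.9659, -0.2588); cell (7,5); t to first gridline: x 0.7143, y 2.7432 (then +1.0353 / +3.8637)
    (8,5) via x @ 0.7143
    (9,5) via x @ 1.7496  # hit
  → r_6 = 1.7496
beam 7: φ=135°, α=30°
  direction (0.8660, 0.5000); cell (7,5); t to first gridline: x 0.7967, y 0.5800 (then +1.1547 / +2.0000)
    (7,6) via y @ 0.5800  # hit
  → r_7 = 0.5800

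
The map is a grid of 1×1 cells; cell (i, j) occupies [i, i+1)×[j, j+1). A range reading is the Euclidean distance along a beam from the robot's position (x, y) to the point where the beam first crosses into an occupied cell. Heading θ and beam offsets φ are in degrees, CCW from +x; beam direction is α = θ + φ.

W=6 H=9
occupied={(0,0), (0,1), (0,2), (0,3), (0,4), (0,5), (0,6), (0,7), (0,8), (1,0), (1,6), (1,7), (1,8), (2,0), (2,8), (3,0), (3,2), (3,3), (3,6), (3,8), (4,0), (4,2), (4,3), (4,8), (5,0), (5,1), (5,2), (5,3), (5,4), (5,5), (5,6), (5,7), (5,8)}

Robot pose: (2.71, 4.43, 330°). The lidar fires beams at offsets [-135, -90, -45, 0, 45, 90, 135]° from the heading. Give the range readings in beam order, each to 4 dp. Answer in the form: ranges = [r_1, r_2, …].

ranges = [1.7703, 3.4200, 1.1205, 0.8600, 2.3708, 1.8129, 2.7432]

beam 1: φ=-135°, α=195°
  direction (-0.9659, -0.2588); cell (2,4); t to first gridline: x 0.7350, y 1.6614 (then +1.0353 / +3.8637)
    (1,4) via x @ 0.7350
    (1,3) via y @ 1.6614
    (0,3) via x @ 1.7703  # hit
  → r_1 = 1.7703
beam 2: φ=-90°, α=240°
  direction (-0.5000, -0.8660); cell (2,4); t to first gridline: x 1.4200, y 0.4965 (then +2.0000 / +1.1547)
    (2,3) via y @ 0.4965
    (1,3) via x @ 1.4200
    (1,2) via y @ 1.6512
    (1,1) via y @ 2.8059
    (0,1) via x @ 3.4200  # hit
  → r_2 = 3.4200
beam 3: φ=-45°, α=285°
  direction (0.2588, -0.9659); cell (2,4); t to first gridline: x 1.1205, y 0.4452 (then +3.8637 / +1.0353)
    (2,3) via y @ 0.4452
    (3,3) via x @ 1.1205  # hit
  → r_3 = 1.1205
beam 4: φ=0°, α=330°
  direction (0.8660, -0.5000); cell (2,4); t to first gridline: x 0.3349, y 0.8600 (then +1.1547 / +2.0000)
    (3,4) via x @ 0.3349
    (3,3) via y @ 0.8600  # hit
  → r_4 = 0.8600
beam 5: φ=45°, α=15°
  direction (0.9659, 0.2588); cell (2,4); t to first gridline: x 0.3002, y 2.2023 (then +1.0353 / +3.8637)
    (3,4) via x @ 0.3002
    (4,4) via x @ 1.3355
    (4,5) via y @ 2.2023
    (5,5) via x @ 2.3708  # hit
  → r_5 = 2.3708
beam 6: φ=90°, α=60°
  direction (0.5000, 0.8660); cell (2,4); t to first gridline: x 0.5800, y 0.6582 (then +2.0000 / +1.1547)
    (3,4) via x @ 0.5800
    (3,5) via y @ 0.6582
    (3,6) via y @ 1.8129  # hit
  → r_6 = 1.8129
beam 7: φ=135°, α=105°
  direction (-0.2588, 0.9659); cell (2,4); t to first gridline: x 2.7432, y 0.5901 (then +3.8637 / +1.0353)
    (2,5) via y @ 0.5901
    (2,6) via y @ 1.6254
    (2,7) via y @ 2.6607
    (1,7) via x @ 2.7432  # hit
  → r_7 = 2.7432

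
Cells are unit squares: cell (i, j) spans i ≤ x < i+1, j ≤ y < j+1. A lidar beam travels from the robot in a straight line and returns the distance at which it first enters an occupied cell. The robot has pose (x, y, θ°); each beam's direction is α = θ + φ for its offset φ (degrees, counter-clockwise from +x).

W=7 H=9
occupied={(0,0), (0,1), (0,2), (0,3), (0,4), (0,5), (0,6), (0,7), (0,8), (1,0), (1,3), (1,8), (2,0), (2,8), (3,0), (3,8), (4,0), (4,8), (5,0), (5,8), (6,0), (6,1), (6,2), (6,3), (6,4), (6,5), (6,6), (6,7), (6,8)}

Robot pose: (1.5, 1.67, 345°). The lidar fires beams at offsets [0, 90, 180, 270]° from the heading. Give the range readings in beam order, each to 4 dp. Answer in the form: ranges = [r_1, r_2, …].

ranges = [2.5887, 1.3769, 0.5176, 0.6936]

beam 1: φ=0°, α=345°
  dir = (cos 345°, sin 345°) = (0.9659, -0.2588); from cell (1,1)
  next x-line at t=0.5176, next y-line at t=2.5887; Δt_x=1.0353, Δt_y=3.8637
    x: enter (2,1) at t=0.5176
    x: enter (3,1) at t=1.5529
    x: enter (4,1) at t=2.5882
    y: enter (4,0) at t=2.5887 ← occupied
  → r_1 = 2.5887
beam 2: φ=90°, α=75°
  dir = (cos 75°, sin 75°) = (0.2588, 0.9659); from cell (1,1)
  next x-line at t=1.9319, next y-line at t=0.3416; Δt_x=3.8637, Δt_y=1.0353
    y: enter (1,2) at t=0.3416
    y: enter (1,3) at t=1.3769 ← occupied
  → r_2 = 1.3769
beam 3: φ=180°, α=165°
  dir = (cos 165°, sin 165°) = (-0.9659, 0.2588); from cell (1,1)
  next x-line at t=0.5176, next y-line at t=1.2750; Δt_x=1.0353, Δt_y=3.8637
    x: enter (0,1) at t=0.5176 ← occupied
  → r_3 = 0.5176
beam 4: φ=270°, α=255°
  dir = (cos 255°, sin 255°) = (-0.2588, -0.9659); from cell (1,1)
  next x-line at t=1.9319, next y-line at t=0.6936; Δt_x=3.8637, Δt_y=1.0353
    y: enter (1,0) at t=0.6936 ← occupied
  → r_4 = 0.6936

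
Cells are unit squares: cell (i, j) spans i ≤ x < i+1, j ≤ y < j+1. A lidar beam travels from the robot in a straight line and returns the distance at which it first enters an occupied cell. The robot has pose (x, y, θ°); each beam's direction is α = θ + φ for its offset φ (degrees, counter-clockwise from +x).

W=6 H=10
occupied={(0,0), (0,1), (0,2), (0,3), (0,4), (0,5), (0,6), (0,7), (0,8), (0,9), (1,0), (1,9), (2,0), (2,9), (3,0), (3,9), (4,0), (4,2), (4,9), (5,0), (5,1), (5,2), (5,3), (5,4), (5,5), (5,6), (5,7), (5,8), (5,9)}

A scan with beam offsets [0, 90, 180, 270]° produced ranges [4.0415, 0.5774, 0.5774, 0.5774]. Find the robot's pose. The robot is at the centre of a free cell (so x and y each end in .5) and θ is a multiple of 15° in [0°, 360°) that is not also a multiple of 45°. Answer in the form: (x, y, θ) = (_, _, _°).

Enumerate (i+0.5, j+0.5, θ) over the 31 free cells and 16 admissible headings. For each, cast all 4 beams and compare to the given ranges.
  (2.5, 6.5, 120°): beam 1 = 2.8868 ≠ 4.0415 ✗
  (3.5, 7.5, 345°): beam 1 = 1.5529 ≠ 4.0415 ✗
  (4.5, 6.5, 285°): beam 1 = 1.9319 ≠ 4.0415 ✗
  (2.5, 4.5, 75°): beam 1 = 4.6587 ≠ 4.0415 ✗
  …
  (4.5, 1.5, 150°): r_1=4.0415, r_2=0.5774, r_3=0.5774, r_4=0.5774 — all match ✓
No second candidate reproduces the full scan.

(x, y, θ) = (4.5, 1.5, 150°)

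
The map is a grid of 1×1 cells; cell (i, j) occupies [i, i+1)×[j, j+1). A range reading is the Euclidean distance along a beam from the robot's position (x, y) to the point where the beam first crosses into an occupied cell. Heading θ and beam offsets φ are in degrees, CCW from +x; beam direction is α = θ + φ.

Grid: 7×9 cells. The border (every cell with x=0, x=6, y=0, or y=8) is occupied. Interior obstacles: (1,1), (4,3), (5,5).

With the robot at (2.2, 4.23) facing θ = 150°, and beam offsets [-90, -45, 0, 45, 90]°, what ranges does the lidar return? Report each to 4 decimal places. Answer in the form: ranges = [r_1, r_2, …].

beam 1: φ=-90°, α=60°
  dir = (cos 60°, sin 60°) = (0.5000, 0.8660); from cell (2,4)
  next x-line at t=1.6000, next y-line at t=0.8891; Δt_x=2.0000, Δt_y=1.1547
    y: enter (2,5) at t=0.8891
    x: enter (3,5) at t=1.6000
    y: enter (3,6) at t=2.0438
    y: enter (3,7) at t=3.1985
    x: enter (4,7) at t=3.6000
    y: enter (4,8) at t=4.3532 ← occupied
  → r_1 = 4.3532
beam 2: φ=-45°, α=105°
  dir = (cos 105°, sin 105°) = (-0.2588, 0.9659); from cell (2,4)
  next x-line at t=0.7727, next y-line at t=0.7972; Δt_x=3.8637, Δt_y=1.0353
    x: enter (1,4) at t=0.7727
    y: enter (1,5) at t=0.7972
    y: enter (1,6) at t=1.8324
    y: enter (1,7) at t=2.8677
    y: enter (1,8) at t=3.9030 ← occupied
  → r_2 = 3.9030
beam 3: φ=0°, α=150°
  dir = (cos 150°, sin 150°) = (-0.8660, 0.5000); from cell (2,4)
  next x-line at t=0.2309, next y-line at t=1.5400; Δt_x=1.1547, Δt_y=2.0000
    x: enter (1,4) at t=0.2309
    x: enter (0,4) at t=1.3856 ← occupied
  → r_3 = 1.3856
beam 4: φ=45°, α=195°
  dir = (cos 195°, sin 195°) = (-0.9659, -0.2588); from cell (2,4)
  next x-line at t=0.2071, next y-line at t=0.8887; Δt_x=1.0353, Δt_y=3.8637
    x: enter (1,4) at t=0.2071
    y: enter (1,3) at t=0.8887
    x: enter (0,3) at t=1.2423 ← occupied
  → r_4 = 1.2423
beam 5: φ=90°, α=240°
  dir = (cos 240°, sin 240°) = (-0.5000, -0.8660); from cell (2,4)
  next x-line at t=0.4000, next y-line at t=0.2656; Δt_x=2.0000, Δt_y=1.1547
    y: enter (2,3) at t=0.2656
    x: enter (1,3) at t=0.4000
    y: enter (1,2) at t=1.4203
    x: enter (0,2) at t=2.4000 ← occupied
  → r_5 = 2.4000

ranges = [4.3532, 3.9030, 1.3856, 1.2423, 2.4000]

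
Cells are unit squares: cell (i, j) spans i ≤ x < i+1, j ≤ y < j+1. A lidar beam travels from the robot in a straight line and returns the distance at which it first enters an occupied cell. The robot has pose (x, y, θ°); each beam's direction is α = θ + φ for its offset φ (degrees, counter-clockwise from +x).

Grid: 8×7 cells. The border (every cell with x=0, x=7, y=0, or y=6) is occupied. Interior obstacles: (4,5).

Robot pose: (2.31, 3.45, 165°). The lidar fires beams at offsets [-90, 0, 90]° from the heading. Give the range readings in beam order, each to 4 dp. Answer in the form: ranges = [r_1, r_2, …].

beam 1: φ=-90°, α=75°
  cosα=0.2588 sinα=0.9659 | (2,3) | tMaxX 2.6660 tMaxY 0.5694 | tΔX 3.8637 tΔY 1.0353
    t=0.5694 [y] (2,4)
    t=1.6047 [y] (2,5)
    t=2.6400 [y] (2,6) — stop
  → r_1 = 2.6400
beam 2: φ=0°, α=165°
  cosα=-0.9659 sinα=0.2588 | (2,3) | tMaxX 0.3209 tMaxY 2.1250 | tΔX 1.0353 tΔY 3.8637
    t=0.3209 [x] (1,3)
    t=1.3562 [x] (0,3) — stop
  → r_2 = 1.3562
beam 3: φ=90°, α=255°
  cosα=-0.2588 sinα=-0.9659 | (2,3) | tMaxX 1.1977 tMaxY 0.4659 | tΔX 3.8637 tΔY 1.0353
    t=0.4659 [y] (2,2)
    t=1.1977 [x] (1,2)
    t=1.5012 [y] (1,1)
    t=2.5364 [y] (1,0) — stop
  → r_3 = 2.5364

ranges = [2.6400, 1.3562, 2.5364]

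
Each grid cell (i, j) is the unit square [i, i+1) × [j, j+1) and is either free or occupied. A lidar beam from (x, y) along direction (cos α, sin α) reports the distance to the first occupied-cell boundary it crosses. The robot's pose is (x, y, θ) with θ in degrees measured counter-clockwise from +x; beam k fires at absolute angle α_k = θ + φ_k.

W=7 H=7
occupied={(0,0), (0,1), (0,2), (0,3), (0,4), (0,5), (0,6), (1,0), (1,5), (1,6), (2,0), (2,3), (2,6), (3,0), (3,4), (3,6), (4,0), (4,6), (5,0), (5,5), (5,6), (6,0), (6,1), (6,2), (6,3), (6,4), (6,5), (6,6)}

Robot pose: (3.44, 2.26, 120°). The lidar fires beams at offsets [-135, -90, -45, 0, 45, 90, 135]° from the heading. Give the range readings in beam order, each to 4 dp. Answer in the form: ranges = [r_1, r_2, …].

ranges = [2.6503, 2.9560, 1.8014, 0.8800, 2.5261, 2.5200, 1.3044]

beam 1: φ=-135°, α=345°
  d=(0.9659,-0.2588)  start (3,2)  tX=0.5798 tY=1.0046  stride 1/|dx|=1.0353 1/|dy|=3.8637
    cross x-line → (4,2), t=0.5798
    cross y-line → (4,1), t=1.0046
    cross x-line → (5,1), t=1.6150
    cross x-line → (6,1), t=2.6503 (wall)
  → r_1 = 2.6503
beam 2: φ=-90°, α=30°
  d=(0.8660,0.5000)  start (3,2)  tX=0.6466 tY=1.4800  stride 1/|dx|=1.1547 1/|dy|=2.0000
    cross x-line → (4,2), t=0.6466
    cross y-line → (4,3), t=1.4800
    cross x-line → (5,3), t=1.8013
    cross x-line → (6,3), t=2.9560 (wall)
  → r_2 = 2.9560
beam 3: φ=-45°, α=75°
  d=(0.2588,0.9659)  start (3,2)  tX=2.1637 tY=0.7661  stride 1/|dx|=3.8637 1/|dy|=1.0353
    cross y-line → (3,3), t=0.7661
    cross y-line → (3,4), t=1.8014 (wall)
  → r_3 = 1.8014
beam 4: φ=0°, α=120°
  d=(-0.5000,0.8660)  start (3,2)  tX=0.8800 tY=0.8545  stride 1/|dx|=2.0000 1/|dy|=1.1547
    cross y-line → (3,3), t=0.8545
    cross x-line → (2,3), t=0.8800 (wall)
  → r_4 = 0.8800
beam 5: φ=45°, α=165°
  d=(-0.9659,0.2588)  start (3,2)  tX=0.4555 tY=2.8591  stride 1/|dx|=1.0353 1/|dy|=3.8637
    cross x-line → (2,2), t=0.4555
    cross x-line → (1,2), t=1.4908
    cross x-line → (0,2), t=2.5261 (wall)
  → r_5 = 2.5261
beam 6: φ=90°, α=210°
  d=(-0.8660,-0.5000)  start (3,2)  tX=0.5081 tY=0.5200  stride 1/|dx|=1.1547 1/|dy|=2.0000
    cross x-line → (2,2), t=0.5081
    cross y-line → (2,1), t=0.5200
    cross x-line → (1,1), t=1.6628
    cross y-line → (1,0), t=2.5200 (wall)
  → r_6 = 2.5200
beam 7: φ=135°, α=255°
  d=(-0.2588,-0.9659)  start (3,2)  tX=1.7000 tY=0.2692  stride 1/|dx|=3.8637 1/|dy|=1.0353
    cross y-line → (3,1), t=0.2692
    cross y-line → (3,0), t=1.3044 (wall)
  → r_7 = 1.3044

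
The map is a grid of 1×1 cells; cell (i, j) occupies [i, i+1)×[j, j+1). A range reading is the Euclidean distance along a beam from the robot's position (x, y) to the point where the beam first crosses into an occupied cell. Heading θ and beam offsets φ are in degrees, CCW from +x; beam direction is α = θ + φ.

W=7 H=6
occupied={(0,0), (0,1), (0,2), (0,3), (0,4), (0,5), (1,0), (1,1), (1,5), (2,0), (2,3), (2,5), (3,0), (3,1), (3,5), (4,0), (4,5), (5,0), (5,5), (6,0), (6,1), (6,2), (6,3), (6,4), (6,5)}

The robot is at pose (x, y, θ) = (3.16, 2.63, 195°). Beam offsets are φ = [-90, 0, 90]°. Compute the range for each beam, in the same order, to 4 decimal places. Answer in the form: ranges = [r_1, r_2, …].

beam 1: φ=-90°, α=105°
  cosα=-0.2588 sinα=0.9659 | (3,2) | tMaxX 0.6182 tMaxY 0.3831 | tΔX 3.8637 tΔY 1.0353
    t=0.3831 [y] (3,3)
    t=0.6182 [x] (2,3) — stop
  → r_1 = 0.6182
beam 2: φ=0°, α=195°
  cosα=-0.9659 sinα=-0.2588 | (3,2) | tMaxX 0.1656 tMaxY 2.4341 | tΔX 1.0353 tΔY 3.8637
    t=0.1656 [x] (2,2)
    t=1.2009 [x] (1,2)
    t=2.2362 [x] (0,2) — stop
  → r_2 = 2.2362
beam 3: φ=90°, α=285°
  cosα=0.2588 sinα=-0.9659 | (3,2) | tMaxX 3.2455 tMaxY 0.6522 | tΔX 3.8637 tΔY 1.0353
    t=0.6522 [y] (3,1) — stop
  → r_3 = 0.6522

ranges = [0.6182, 2.2362, 0.6522]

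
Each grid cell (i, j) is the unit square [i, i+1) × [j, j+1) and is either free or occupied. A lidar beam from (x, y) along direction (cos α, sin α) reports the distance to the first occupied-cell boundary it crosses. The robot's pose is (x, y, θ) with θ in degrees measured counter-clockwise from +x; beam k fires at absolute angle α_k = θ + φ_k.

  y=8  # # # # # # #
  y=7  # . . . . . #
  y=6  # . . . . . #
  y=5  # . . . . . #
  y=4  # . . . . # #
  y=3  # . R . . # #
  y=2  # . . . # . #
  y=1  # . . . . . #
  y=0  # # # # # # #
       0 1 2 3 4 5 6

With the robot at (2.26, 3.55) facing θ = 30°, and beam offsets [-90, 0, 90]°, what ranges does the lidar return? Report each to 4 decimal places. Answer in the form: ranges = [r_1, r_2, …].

ranges = [2.9445, 4.3186, 2.5200]

beam 1: φ=-90°, α=300°
  d=(0.5000,-0.8660)  start (2,3)  tX=1.4800 tY=0.6351  stride 1/|dx|=2.0000 1/|dy|=1.1547
    cross y-line → (2,2), t=0.6351
    cross x-line → (3,2), t=1.4800
    cross y-line → (3,1), t=1.7898
    cross y-line → (3,0), t=2.9445 (wall)
  → r_1 = 2.9445
beam 2: φ=0°, α=30°
  d=(0.8660,0.5000)  start (2,3)  tX=0.8545 tY=0.9000  stride 1/|dx|=1.1547 1/|dy|=2.0000
    cross x-line → (3,3), t=0.8545
    cross y-line → (3,4), t=0.9000
    cross x-line → (4,4), t=2.0092
    cross y-line → (4,5), t=2.9000
    cross x-line → (5,5), t=3.1639
    cross x-line → (6,5), t=4.3186 (wall)
  → r_2 = 4.3186
beam 3: φ=90°, α=120°
  d=(-0.5000,0.8660)  start (2,3)  tX=0.5200 tY=0.5196  stride 1/|dx|=2.0000 1/|dy|=1.1547
    cross y-line → (2,4), t=0.5196
    cross x-line → (1,4), t=0.5200
    cross y-line → (1,5), t=1.6743
    cross x-line → (0,5), t=2.5200 (wall)
  → r_3 = 2.5200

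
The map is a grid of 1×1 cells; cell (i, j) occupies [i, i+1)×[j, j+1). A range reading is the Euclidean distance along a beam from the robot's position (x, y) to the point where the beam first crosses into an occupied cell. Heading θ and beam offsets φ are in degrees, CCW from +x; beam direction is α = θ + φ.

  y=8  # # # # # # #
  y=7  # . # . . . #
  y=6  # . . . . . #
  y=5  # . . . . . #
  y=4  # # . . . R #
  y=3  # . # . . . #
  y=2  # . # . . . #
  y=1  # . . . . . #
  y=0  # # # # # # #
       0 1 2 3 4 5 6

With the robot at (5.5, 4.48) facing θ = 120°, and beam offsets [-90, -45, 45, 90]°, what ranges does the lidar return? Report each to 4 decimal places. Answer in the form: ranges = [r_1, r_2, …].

ranges = [0.5774, 1.9319, 4.6587, 2.8868]

beam 1: φ=-90°, α=30°
  d=(0.8660,0.5000)  start (5,4)  tX=0.5774 tY=1.0400  stride 1/|dx|=1.1547 1/|dy|=2.0000
    cross x-line → (6,4), t=0.5774 (wall)
  → r_1 = 0.5774
beam 2: φ=-45°, α=75°
  d=(0.2588,0.9659)  start (5,4)  tX=1.9319 tY=0.5383  stride 1/|dx|=3.8637 1/|dy|=1.0353
    cross y-line → (5,5), t=0.5383
    cross y-line → (5,6), t=1.5736
    cross x-line → (6,6), t=1.9319 (wall)
  → r_2 = 1.9319
beam 3: φ=45°, α=165°
  d=(-0.9659,0.2588)  start (5,4)  tX=0.5176 tY=2.0091  stride 1/|dx|=1.0353 1/|dy|=3.8637
    cross x-line → (4,4), t=0.5176
    cross x-line → (3,4), t=1.5529
    cross y-line → (3,5), t=2.0091
    cross x-line → (2,5), t=2.5882
    cross x-line → (1,5), t=3.6235
    cross x-line → (0,5), t=4.6587 (wall)
  → r_3 = 4.6587
beam 4: φ=90°, α=210°
  d=(-0.8660,-0.5000)  start (5,4)  tX=0.5774 tY=0.9600  stride 1/|dx|=1.1547 1/|dy|=2.0000
    cross x-line → (4,4), t=0.5774
    cross y-line → (4,3), t=0.9600
    cross x-line → (3,3), t=1.7321
    cross x-line → (2,3), t=2.8868 (wall)
  → r_4 = 2.8868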